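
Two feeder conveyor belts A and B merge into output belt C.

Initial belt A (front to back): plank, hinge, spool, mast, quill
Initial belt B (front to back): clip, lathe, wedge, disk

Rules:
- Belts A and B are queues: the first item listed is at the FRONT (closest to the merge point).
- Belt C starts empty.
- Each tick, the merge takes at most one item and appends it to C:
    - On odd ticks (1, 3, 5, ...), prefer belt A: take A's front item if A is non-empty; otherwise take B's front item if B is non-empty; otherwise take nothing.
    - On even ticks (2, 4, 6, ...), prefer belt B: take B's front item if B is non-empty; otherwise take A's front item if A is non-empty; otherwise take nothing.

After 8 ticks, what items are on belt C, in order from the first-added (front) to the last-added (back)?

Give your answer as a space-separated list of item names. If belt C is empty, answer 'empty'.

Answer: plank clip hinge lathe spool wedge mast disk

Derivation:
Tick 1: prefer A, take plank from A; A=[hinge,spool,mast,quill] B=[clip,lathe,wedge,disk] C=[plank]
Tick 2: prefer B, take clip from B; A=[hinge,spool,mast,quill] B=[lathe,wedge,disk] C=[plank,clip]
Tick 3: prefer A, take hinge from A; A=[spool,mast,quill] B=[lathe,wedge,disk] C=[plank,clip,hinge]
Tick 4: prefer B, take lathe from B; A=[spool,mast,quill] B=[wedge,disk] C=[plank,clip,hinge,lathe]
Tick 5: prefer A, take spool from A; A=[mast,quill] B=[wedge,disk] C=[plank,clip,hinge,lathe,spool]
Tick 6: prefer B, take wedge from B; A=[mast,quill] B=[disk] C=[plank,clip,hinge,lathe,spool,wedge]
Tick 7: prefer A, take mast from A; A=[quill] B=[disk] C=[plank,clip,hinge,lathe,spool,wedge,mast]
Tick 8: prefer B, take disk from B; A=[quill] B=[-] C=[plank,clip,hinge,lathe,spool,wedge,mast,disk]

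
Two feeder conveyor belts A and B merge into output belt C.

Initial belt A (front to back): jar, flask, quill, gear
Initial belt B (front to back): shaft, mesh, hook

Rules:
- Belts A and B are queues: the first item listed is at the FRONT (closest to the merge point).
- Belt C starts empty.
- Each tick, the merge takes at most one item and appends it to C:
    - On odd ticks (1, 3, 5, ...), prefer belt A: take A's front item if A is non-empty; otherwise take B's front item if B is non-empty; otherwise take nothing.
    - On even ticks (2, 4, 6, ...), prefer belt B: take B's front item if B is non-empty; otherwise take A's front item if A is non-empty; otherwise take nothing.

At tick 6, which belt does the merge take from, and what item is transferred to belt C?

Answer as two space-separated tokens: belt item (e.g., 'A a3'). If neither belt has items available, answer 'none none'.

Tick 1: prefer A, take jar from A; A=[flask,quill,gear] B=[shaft,mesh,hook] C=[jar]
Tick 2: prefer B, take shaft from B; A=[flask,quill,gear] B=[mesh,hook] C=[jar,shaft]
Tick 3: prefer A, take flask from A; A=[quill,gear] B=[mesh,hook] C=[jar,shaft,flask]
Tick 4: prefer B, take mesh from B; A=[quill,gear] B=[hook] C=[jar,shaft,flask,mesh]
Tick 5: prefer A, take quill from A; A=[gear] B=[hook] C=[jar,shaft,flask,mesh,quill]
Tick 6: prefer B, take hook from B; A=[gear] B=[-] C=[jar,shaft,flask,mesh,quill,hook]

Answer: B hook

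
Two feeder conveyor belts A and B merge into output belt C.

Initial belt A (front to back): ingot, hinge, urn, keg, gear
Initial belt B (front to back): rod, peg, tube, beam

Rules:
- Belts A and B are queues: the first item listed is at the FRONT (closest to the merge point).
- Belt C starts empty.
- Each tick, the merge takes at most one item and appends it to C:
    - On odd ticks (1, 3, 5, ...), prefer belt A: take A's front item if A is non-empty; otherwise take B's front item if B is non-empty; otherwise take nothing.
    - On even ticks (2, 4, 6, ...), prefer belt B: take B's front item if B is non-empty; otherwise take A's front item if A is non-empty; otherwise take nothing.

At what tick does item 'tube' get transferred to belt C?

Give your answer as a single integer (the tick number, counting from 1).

Tick 1: prefer A, take ingot from A; A=[hinge,urn,keg,gear] B=[rod,peg,tube,beam] C=[ingot]
Tick 2: prefer B, take rod from B; A=[hinge,urn,keg,gear] B=[peg,tube,beam] C=[ingot,rod]
Tick 3: prefer A, take hinge from A; A=[urn,keg,gear] B=[peg,tube,beam] C=[ingot,rod,hinge]
Tick 4: prefer B, take peg from B; A=[urn,keg,gear] B=[tube,beam] C=[ingot,rod,hinge,peg]
Tick 5: prefer A, take urn from A; A=[keg,gear] B=[tube,beam] C=[ingot,rod,hinge,peg,urn]
Tick 6: prefer B, take tube from B; A=[keg,gear] B=[beam] C=[ingot,rod,hinge,peg,urn,tube]

Answer: 6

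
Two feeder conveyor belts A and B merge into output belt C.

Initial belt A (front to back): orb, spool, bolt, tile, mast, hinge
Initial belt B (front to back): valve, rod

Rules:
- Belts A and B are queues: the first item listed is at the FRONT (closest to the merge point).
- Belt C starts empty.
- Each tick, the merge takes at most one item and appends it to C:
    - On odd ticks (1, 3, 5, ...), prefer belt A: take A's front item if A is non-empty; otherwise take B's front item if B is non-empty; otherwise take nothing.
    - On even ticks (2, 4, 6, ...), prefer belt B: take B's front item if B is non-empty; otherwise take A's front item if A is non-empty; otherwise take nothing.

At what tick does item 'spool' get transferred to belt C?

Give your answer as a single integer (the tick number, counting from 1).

Tick 1: prefer A, take orb from A; A=[spool,bolt,tile,mast,hinge] B=[valve,rod] C=[orb]
Tick 2: prefer B, take valve from B; A=[spool,bolt,tile,mast,hinge] B=[rod] C=[orb,valve]
Tick 3: prefer A, take spool from A; A=[bolt,tile,mast,hinge] B=[rod] C=[orb,valve,spool]

Answer: 3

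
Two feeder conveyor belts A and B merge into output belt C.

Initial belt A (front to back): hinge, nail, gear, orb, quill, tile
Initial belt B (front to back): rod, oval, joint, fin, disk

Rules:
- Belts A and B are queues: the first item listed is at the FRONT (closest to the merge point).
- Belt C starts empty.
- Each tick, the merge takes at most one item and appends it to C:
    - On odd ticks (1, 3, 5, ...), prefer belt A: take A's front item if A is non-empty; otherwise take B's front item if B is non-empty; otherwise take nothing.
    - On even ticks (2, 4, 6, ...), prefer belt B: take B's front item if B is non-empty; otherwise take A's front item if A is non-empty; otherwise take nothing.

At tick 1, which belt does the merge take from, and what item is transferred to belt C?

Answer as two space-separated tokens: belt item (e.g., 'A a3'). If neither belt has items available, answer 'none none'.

Tick 1: prefer A, take hinge from A; A=[nail,gear,orb,quill,tile] B=[rod,oval,joint,fin,disk] C=[hinge]

Answer: A hinge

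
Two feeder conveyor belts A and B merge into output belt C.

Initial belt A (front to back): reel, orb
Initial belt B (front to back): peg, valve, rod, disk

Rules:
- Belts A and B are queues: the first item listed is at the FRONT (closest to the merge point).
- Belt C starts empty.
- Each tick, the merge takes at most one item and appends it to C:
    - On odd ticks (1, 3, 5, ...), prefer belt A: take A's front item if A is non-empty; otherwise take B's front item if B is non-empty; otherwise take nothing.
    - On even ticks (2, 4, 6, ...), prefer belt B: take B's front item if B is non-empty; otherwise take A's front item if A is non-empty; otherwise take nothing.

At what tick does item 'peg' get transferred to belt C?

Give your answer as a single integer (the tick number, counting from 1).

Answer: 2

Derivation:
Tick 1: prefer A, take reel from A; A=[orb] B=[peg,valve,rod,disk] C=[reel]
Tick 2: prefer B, take peg from B; A=[orb] B=[valve,rod,disk] C=[reel,peg]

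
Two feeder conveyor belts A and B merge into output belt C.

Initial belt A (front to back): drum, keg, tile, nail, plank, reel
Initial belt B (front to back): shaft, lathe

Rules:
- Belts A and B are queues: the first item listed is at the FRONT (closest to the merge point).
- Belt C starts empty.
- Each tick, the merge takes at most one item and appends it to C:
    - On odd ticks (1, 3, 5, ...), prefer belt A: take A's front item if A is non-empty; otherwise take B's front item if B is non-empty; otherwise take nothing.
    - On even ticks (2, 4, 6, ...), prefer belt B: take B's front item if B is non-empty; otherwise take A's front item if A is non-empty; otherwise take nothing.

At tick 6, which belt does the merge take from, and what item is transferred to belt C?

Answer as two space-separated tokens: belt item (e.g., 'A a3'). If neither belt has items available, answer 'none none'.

Tick 1: prefer A, take drum from A; A=[keg,tile,nail,plank,reel] B=[shaft,lathe] C=[drum]
Tick 2: prefer B, take shaft from B; A=[keg,tile,nail,plank,reel] B=[lathe] C=[drum,shaft]
Tick 3: prefer A, take keg from A; A=[tile,nail,plank,reel] B=[lathe] C=[drum,shaft,keg]
Tick 4: prefer B, take lathe from B; A=[tile,nail,plank,reel] B=[-] C=[drum,shaft,keg,lathe]
Tick 5: prefer A, take tile from A; A=[nail,plank,reel] B=[-] C=[drum,shaft,keg,lathe,tile]
Tick 6: prefer B, take nail from A; A=[plank,reel] B=[-] C=[drum,shaft,keg,lathe,tile,nail]

Answer: A nail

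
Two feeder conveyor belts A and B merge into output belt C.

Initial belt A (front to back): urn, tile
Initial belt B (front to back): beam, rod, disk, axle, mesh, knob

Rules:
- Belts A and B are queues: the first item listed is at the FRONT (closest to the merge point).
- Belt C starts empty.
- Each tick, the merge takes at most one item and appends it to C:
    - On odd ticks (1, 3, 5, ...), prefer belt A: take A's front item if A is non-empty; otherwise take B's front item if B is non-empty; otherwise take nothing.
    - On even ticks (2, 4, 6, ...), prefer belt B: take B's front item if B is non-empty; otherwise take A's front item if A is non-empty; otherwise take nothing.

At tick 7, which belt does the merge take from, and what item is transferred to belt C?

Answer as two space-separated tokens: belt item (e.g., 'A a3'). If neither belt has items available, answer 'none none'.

Answer: B mesh

Derivation:
Tick 1: prefer A, take urn from A; A=[tile] B=[beam,rod,disk,axle,mesh,knob] C=[urn]
Tick 2: prefer B, take beam from B; A=[tile] B=[rod,disk,axle,mesh,knob] C=[urn,beam]
Tick 3: prefer A, take tile from A; A=[-] B=[rod,disk,axle,mesh,knob] C=[urn,beam,tile]
Tick 4: prefer B, take rod from B; A=[-] B=[disk,axle,mesh,knob] C=[urn,beam,tile,rod]
Tick 5: prefer A, take disk from B; A=[-] B=[axle,mesh,knob] C=[urn,beam,tile,rod,disk]
Tick 6: prefer B, take axle from B; A=[-] B=[mesh,knob] C=[urn,beam,tile,rod,disk,axle]
Tick 7: prefer A, take mesh from B; A=[-] B=[knob] C=[urn,beam,tile,rod,disk,axle,mesh]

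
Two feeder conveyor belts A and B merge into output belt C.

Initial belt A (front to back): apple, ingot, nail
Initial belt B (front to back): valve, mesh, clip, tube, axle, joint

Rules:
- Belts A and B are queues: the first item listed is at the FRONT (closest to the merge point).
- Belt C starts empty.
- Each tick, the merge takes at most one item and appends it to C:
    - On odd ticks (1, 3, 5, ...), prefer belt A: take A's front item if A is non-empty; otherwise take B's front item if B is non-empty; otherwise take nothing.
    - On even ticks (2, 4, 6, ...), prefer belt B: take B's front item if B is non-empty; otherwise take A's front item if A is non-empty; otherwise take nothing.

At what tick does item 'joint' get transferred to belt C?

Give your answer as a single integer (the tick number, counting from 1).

Answer: 9

Derivation:
Tick 1: prefer A, take apple from A; A=[ingot,nail] B=[valve,mesh,clip,tube,axle,joint] C=[apple]
Tick 2: prefer B, take valve from B; A=[ingot,nail] B=[mesh,clip,tube,axle,joint] C=[apple,valve]
Tick 3: prefer A, take ingot from A; A=[nail] B=[mesh,clip,tube,axle,joint] C=[apple,valve,ingot]
Tick 4: prefer B, take mesh from B; A=[nail] B=[clip,tube,axle,joint] C=[apple,valve,ingot,mesh]
Tick 5: prefer A, take nail from A; A=[-] B=[clip,tube,axle,joint] C=[apple,valve,ingot,mesh,nail]
Tick 6: prefer B, take clip from B; A=[-] B=[tube,axle,joint] C=[apple,valve,ingot,mesh,nail,clip]
Tick 7: prefer A, take tube from B; A=[-] B=[axle,joint] C=[apple,valve,ingot,mesh,nail,clip,tube]
Tick 8: prefer B, take axle from B; A=[-] B=[joint] C=[apple,valve,ingot,mesh,nail,clip,tube,axle]
Tick 9: prefer A, take joint from B; A=[-] B=[-] C=[apple,valve,ingot,mesh,nail,clip,tube,axle,joint]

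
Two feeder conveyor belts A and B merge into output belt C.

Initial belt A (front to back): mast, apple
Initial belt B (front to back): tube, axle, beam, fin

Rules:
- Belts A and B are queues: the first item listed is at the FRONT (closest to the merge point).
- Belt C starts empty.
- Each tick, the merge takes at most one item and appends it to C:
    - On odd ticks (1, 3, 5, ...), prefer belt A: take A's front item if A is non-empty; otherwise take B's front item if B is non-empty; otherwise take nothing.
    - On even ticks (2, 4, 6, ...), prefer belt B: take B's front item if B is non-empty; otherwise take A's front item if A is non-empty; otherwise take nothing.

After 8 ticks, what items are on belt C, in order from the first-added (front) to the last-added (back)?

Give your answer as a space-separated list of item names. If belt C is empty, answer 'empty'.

Answer: mast tube apple axle beam fin

Derivation:
Tick 1: prefer A, take mast from A; A=[apple] B=[tube,axle,beam,fin] C=[mast]
Tick 2: prefer B, take tube from B; A=[apple] B=[axle,beam,fin] C=[mast,tube]
Tick 3: prefer A, take apple from A; A=[-] B=[axle,beam,fin] C=[mast,tube,apple]
Tick 4: prefer B, take axle from B; A=[-] B=[beam,fin] C=[mast,tube,apple,axle]
Tick 5: prefer A, take beam from B; A=[-] B=[fin] C=[mast,tube,apple,axle,beam]
Tick 6: prefer B, take fin from B; A=[-] B=[-] C=[mast,tube,apple,axle,beam,fin]
Tick 7: prefer A, both empty, nothing taken; A=[-] B=[-] C=[mast,tube,apple,axle,beam,fin]
Tick 8: prefer B, both empty, nothing taken; A=[-] B=[-] C=[mast,tube,apple,axle,beam,fin]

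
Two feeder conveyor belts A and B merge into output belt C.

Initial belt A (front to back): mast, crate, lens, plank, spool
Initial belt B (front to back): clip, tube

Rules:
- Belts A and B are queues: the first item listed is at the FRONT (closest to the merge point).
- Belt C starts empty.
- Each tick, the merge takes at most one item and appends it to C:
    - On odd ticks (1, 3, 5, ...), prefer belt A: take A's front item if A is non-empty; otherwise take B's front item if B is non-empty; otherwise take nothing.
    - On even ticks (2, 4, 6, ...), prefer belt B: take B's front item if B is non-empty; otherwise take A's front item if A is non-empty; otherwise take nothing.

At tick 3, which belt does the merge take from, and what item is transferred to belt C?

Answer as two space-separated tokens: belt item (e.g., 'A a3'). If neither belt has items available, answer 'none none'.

Answer: A crate

Derivation:
Tick 1: prefer A, take mast from A; A=[crate,lens,plank,spool] B=[clip,tube] C=[mast]
Tick 2: prefer B, take clip from B; A=[crate,lens,plank,spool] B=[tube] C=[mast,clip]
Tick 3: prefer A, take crate from A; A=[lens,plank,spool] B=[tube] C=[mast,clip,crate]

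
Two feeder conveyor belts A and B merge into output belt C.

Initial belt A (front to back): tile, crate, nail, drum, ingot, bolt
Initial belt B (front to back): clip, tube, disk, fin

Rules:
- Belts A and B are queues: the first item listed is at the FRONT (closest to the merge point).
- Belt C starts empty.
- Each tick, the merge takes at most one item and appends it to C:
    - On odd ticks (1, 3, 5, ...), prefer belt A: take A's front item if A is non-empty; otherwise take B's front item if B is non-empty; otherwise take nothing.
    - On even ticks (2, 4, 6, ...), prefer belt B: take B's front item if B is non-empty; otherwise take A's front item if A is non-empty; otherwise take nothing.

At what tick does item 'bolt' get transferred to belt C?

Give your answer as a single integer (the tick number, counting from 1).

Tick 1: prefer A, take tile from A; A=[crate,nail,drum,ingot,bolt] B=[clip,tube,disk,fin] C=[tile]
Tick 2: prefer B, take clip from B; A=[crate,nail,drum,ingot,bolt] B=[tube,disk,fin] C=[tile,clip]
Tick 3: prefer A, take crate from A; A=[nail,drum,ingot,bolt] B=[tube,disk,fin] C=[tile,clip,crate]
Tick 4: prefer B, take tube from B; A=[nail,drum,ingot,bolt] B=[disk,fin] C=[tile,clip,crate,tube]
Tick 5: prefer A, take nail from A; A=[drum,ingot,bolt] B=[disk,fin] C=[tile,clip,crate,tube,nail]
Tick 6: prefer B, take disk from B; A=[drum,ingot,bolt] B=[fin] C=[tile,clip,crate,tube,nail,disk]
Tick 7: prefer A, take drum from A; A=[ingot,bolt] B=[fin] C=[tile,clip,crate,tube,nail,disk,drum]
Tick 8: prefer B, take fin from B; A=[ingot,bolt] B=[-] C=[tile,clip,crate,tube,nail,disk,drum,fin]
Tick 9: prefer A, take ingot from A; A=[bolt] B=[-] C=[tile,clip,crate,tube,nail,disk,drum,fin,ingot]
Tick 10: prefer B, take bolt from A; A=[-] B=[-] C=[tile,clip,crate,tube,nail,disk,drum,fin,ingot,bolt]

Answer: 10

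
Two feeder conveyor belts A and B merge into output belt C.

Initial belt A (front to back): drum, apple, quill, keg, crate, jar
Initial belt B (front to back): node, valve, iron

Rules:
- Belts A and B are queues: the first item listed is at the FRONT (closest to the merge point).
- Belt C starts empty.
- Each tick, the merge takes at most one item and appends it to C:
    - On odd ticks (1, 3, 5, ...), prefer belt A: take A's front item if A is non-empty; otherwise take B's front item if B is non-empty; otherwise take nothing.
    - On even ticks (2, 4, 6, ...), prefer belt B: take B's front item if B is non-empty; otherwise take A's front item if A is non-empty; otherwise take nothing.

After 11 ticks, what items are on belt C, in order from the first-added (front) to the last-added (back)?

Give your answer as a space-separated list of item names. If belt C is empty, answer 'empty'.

Answer: drum node apple valve quill iron keg crate jar

Derivation:
Tick 1: prefer A, take drum from A; A=[apple,quill,keg,crate,jar] B=[node,valve,iron] C=[drum]
Tick 2: prefer B, take node from B; A=[apple,quill,keg,crate,jar] B=[valve,iron] C=[drum,node]
Tick 3: prefer A, take apple from A; A=[quill,keg,crate,jar] B=[valve,iron] C=[drum,node,apple]
Tick 4: prefer B, take valve from B; A=[quill,keg,crate,jar] B=[iron] C=[drum,node,apple,valve]
Tick 5: prefer A, take quill from A; A=[keg,crate,jar] B=[iron] C=[drum,node,apple,valve,quill]
Tick 6: prefer B, take iron from B; A=[keg,crate,jar] B=[-] C=[drum,node,apple,valve,quill,iron]
Tick 7: prefer A, take keg from A; A=[crate,jar] B=[-] C=[drum,node,apple,valve,quill,iron,keg]
Tick 8: prefer B, take crate from A; A=[jar] B=[-] C=[drum,node,apple,valve,quill,iron,keg,crate]
Tick 9: prefer A, take jar from A; A=[-] B=[-] C=[drum,node,apple,valve,quill,iron,keg,crate,jar]
Tick 10: prefer B, both empty, nothing taken; A=[-] B=[-] C=[drum,node,apple,valve,quill,iron,keg,crate,jar]
Tick 11: prefer A, both empty, nothing taken; A=[-] B=[-] C=[drum,node,apple,valve,quill,iron,keg,crate,jar]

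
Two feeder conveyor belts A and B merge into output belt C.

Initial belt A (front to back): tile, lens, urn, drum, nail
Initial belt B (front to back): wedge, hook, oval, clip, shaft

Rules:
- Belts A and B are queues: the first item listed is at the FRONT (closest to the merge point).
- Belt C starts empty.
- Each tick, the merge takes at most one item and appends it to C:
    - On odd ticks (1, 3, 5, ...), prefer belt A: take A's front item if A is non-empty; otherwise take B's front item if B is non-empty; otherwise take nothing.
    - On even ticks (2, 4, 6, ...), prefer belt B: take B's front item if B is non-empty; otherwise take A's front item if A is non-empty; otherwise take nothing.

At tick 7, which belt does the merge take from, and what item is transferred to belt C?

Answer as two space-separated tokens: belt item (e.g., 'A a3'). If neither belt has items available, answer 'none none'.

Tick 1: prefer A, take tile from A; A=[lens,urn,drum,nail] B=[wedge,hook,oval,clip,shaft] C=[tile]
Tick 2: prefer B, take wedge from B; A=[lens,urn,drum,nail] B=[hook,oval,clip,shaft] C=[tile,wedge]
Tick 3: prefer A, take lens from A; A=[urn,drum,nail] B=[hook,oval,clip,shaft] C=[tile,wedge,lens]
Tick 4: prefer B, take hook from B; A=[urn,drum,nail] B=[oval,clip,shaft] C=[tile,wedge,lens,hook]
Tick 5: prefer A, take urn from A; A=[drum,nail] B=[oval,clip,shaft] C=[tile,wedge,lens,hook,urn]
Tick 6: prefer B, take oval from B; A=[drum,nail] B=[clip,shaft] C=[tile,wedge,lens,hook,urn,oval]
Tick 7: prefer A, take drum from A; A=[nail] B=[clip,shaft] C=[tile,wedge,lens,hook,urn,oval,drum]

Answer: A drum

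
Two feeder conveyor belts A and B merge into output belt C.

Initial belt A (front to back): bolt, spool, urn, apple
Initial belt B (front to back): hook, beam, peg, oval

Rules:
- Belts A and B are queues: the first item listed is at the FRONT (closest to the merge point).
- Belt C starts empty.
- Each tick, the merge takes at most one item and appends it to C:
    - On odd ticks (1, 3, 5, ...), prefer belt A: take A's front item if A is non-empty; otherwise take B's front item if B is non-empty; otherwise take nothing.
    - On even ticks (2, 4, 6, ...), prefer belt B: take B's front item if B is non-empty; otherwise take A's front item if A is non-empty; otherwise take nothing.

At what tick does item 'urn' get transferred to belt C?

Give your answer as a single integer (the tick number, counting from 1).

Tick 1: prefer A, take bolt from A; A=[spool,urn,apple] B=[hook,beam,peg,oval] C=[bolt]
Tick 2: prefer B, take hook from B; A=[spool,urn,apple] B=[beam,peg,oval] C=[bolt,hook]
Tick 3: prefer A, take spool from A; A=[urn,apple] B=[beam,peg,oval] C=[bolt,hook,spool]
Tick 4: prefer B, take beam from B; A=[urn,apple] B=[peg,oval] C=[bolt,hook,spool,beam]
Tick 5: prefer A, take urn from A; A=[apple] B=[peg,oval] C=[bolt,hook,spool,beam,urn]

Answer: 5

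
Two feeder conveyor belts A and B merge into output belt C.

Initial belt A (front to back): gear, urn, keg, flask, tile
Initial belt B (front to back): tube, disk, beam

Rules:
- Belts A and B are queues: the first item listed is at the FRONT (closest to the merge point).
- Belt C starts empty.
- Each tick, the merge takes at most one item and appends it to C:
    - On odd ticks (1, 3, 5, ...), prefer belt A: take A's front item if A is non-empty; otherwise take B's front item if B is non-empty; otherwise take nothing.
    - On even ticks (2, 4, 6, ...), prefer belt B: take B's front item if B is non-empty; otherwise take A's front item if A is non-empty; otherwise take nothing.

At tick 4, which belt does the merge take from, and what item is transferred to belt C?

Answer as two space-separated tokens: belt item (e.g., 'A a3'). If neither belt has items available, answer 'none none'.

Answer: B disk

Derivation:
Tick 1: prefer A, take gear from A; A=[urn,keg,flask,tile] B=[tube,disk,beam] C=[gear]
Tick 2: prefer B, take tube from B; A=[urn,keg,flask,tile] B=[disk,beam] C=[gear,tube]
Tick 3: prefer A, take urn from A; A=[keg,flask,tile] B=[disk,beam] C=[gear,tube,urn]
Tick 4: prefer B, take disk from B; A=[keg,flask,tile] B=[beam] C=[gear,tube,urn,disk]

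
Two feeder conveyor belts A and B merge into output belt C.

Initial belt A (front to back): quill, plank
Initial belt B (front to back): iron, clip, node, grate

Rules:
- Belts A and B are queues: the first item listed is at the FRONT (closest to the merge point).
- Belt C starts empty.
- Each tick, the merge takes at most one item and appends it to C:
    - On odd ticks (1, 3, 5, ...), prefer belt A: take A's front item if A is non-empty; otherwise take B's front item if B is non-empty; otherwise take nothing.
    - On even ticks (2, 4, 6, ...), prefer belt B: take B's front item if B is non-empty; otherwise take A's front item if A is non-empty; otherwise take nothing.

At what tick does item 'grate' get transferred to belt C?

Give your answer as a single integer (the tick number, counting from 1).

Tick 1: prefer A, take quill from A; A=[plank] B=[iron,clip,node,grate] C=[quill]
Tick 2: prefer B, take iron from B; A=[plank] B=[clip,node,grate] C=[quill,iron]
Tick 3: prefer A, take plank from A; A=[-] B=[clip,node,grate] C=[quill,iron,plank]
Tick 4: prefer B, take clip from B; A=[-] B=[node,grate] C=[quill,iron,plank,clip]
Tick 5: prefer A, take node from B; A=[-] B=[grate] C=[quill,iron,plank,clip,node]
Tick 6: prefer B, take grate from B; A=[-] B=[-] C=[quill,iron,plank,clip,node,grate]

Answer: 6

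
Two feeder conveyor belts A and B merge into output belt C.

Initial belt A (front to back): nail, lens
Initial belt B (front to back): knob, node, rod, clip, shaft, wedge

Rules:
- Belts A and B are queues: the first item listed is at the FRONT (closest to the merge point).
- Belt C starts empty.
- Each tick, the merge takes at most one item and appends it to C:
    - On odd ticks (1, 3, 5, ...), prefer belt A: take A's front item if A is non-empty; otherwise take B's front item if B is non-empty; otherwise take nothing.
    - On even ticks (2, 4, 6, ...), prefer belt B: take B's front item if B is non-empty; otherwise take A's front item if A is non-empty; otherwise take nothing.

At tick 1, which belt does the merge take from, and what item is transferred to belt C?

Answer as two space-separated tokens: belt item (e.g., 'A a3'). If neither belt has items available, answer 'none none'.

Answer: A nail

Derivation:
Tick 1: prefer A, take nail from A; A=[lens] B=[knob,node,rod,clip,shaft,wedge] C=[nail]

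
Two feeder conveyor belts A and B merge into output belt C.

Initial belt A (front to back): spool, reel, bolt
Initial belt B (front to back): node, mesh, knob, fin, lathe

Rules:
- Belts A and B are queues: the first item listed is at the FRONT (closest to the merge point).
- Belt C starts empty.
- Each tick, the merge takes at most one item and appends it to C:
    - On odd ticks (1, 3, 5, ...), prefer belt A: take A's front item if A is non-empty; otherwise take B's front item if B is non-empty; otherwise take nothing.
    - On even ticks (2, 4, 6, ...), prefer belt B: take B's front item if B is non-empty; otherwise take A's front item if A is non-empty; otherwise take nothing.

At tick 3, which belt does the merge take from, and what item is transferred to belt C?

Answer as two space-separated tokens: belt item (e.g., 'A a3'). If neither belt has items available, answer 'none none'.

Tick 1: prefer A, take spool from A; A=[reel,bolt] B=[node,mesh,knob,fin,lathe] C=[spool]
Tick 2: prefer B, take node from B; A=[reel,bolt] B=[mesh,knob,fin,lathe] C=[spool,node]
Tick 3: prefer A, take reel from A; A=[bolt] B=[mesh,knob,fin,lathe] C=[spool,node,reel]

Answer: A reel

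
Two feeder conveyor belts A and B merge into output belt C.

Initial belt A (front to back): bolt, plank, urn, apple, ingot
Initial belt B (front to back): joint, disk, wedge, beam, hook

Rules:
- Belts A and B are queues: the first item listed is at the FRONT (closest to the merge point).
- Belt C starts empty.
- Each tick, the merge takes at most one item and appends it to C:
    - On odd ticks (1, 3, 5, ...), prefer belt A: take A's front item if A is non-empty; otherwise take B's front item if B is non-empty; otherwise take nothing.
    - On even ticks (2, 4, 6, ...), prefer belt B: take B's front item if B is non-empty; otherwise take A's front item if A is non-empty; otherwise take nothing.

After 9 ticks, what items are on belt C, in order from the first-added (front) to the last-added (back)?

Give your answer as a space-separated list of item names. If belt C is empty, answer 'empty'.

Answer: bolt joint plank disk urn wedge apple beam ingot

Derivation:
Tick 1: prefer A, take bolt from A; A=[plank,urn,apple,ingot] B=[joint,disk,wedge,beam,hook] C=[bolt]
Tick 2: prefer B, take joint from B; A=[plank,urn,apple,ingot] B=[disk,wedge,beam,hook] C=[bolt,joint]
Tick 3: prefer A, take plank from A; A=[urn,apple,ingot] B=[disk,wedge,beam,hook] C=[bolt,joint,plank]
Tick 4: prefer B, take disk from B; A=[urn,apple,ingot] B=[wedge,beam,hook] C=[bolt,joint,plank,disk]
Tick 5: prefer A, take urn from A; A=[apple,ingot] B=[wedge,beam,hook] C=[bolt,joint,plank,disk,urn]
Tick 6: prefer B, take wedge from B; A=[apple,ingot] B=[beam,hook] C=[bolt,joint,plank,disk,urn,wedge]
Tick 7: prefer A, take apple from A; A=[ingot] B=[beam,hook] C=[bolt,joint,plank,disk,urn,wedge,apple]
Tick 8: prefer B, take beam from B; A=[ingot] B=[hook] C=[bolt,joint,plank,disk,urn,wedge,apple,beam]
Tick 9: prefer A, take ingot from A; A=[-] B=[hook] C=[bolt,joint,plank,disk,urn,wedge,apple,beam,ingot]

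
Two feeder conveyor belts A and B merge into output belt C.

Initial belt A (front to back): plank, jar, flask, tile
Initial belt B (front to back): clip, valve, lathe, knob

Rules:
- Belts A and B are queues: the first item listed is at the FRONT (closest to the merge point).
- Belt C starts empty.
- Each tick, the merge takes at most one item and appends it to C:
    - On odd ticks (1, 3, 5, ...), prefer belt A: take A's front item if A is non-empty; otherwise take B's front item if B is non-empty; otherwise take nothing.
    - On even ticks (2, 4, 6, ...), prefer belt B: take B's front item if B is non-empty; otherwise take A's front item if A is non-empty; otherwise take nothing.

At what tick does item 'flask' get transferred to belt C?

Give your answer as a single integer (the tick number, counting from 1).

Tick 1: prefer A, take plank from A; A=[jar,flask,tile] B=[clip,valve,lathe,knob] C=[plank]
Tick 2: prefer B, take clip from B; A=[jar,flask,tile] B=[valve,lathe,knob] C=[plank,clip]
Tick 3: prefer A, take jar from A; A=[flask,tile] B=[valve,lathe,knob] C=[plank,clip,jar]
Tick 4: prefer B, take valve from B; A=[flask,tile] B=[lathe,knob] C=[plank,clip,jar,valve]
Tick 5: prefer A, take flask from A; A=[tile] B=[lathe,knob] C=[plank,clip,jar,valve,flask]

Answer: 5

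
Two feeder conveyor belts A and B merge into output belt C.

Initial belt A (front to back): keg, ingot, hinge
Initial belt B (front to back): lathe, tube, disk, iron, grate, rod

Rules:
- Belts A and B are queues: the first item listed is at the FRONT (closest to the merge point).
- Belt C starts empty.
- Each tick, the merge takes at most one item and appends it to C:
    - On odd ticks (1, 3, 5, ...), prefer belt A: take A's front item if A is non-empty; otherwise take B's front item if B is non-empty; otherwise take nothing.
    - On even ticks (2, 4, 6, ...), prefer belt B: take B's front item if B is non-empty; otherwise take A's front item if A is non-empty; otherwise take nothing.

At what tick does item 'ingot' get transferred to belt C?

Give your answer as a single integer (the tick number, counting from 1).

Tick 1: prefer A, take keg from A; A=[ingot,hinge] B=[lathe,tube,disk,iron,grate,rod] C=[keg]
Tick 2: prefer B, take lathe from B; A=[ingot,hinge] B=[tube,disk,iron,grate,rod] C=[keg,lathe]
Tick 3: prefer A, take ingot from A; A=[hinge] B=[tube,disk,iron,grate,rod] C=[keg,lathe,ingot]

Answer: 3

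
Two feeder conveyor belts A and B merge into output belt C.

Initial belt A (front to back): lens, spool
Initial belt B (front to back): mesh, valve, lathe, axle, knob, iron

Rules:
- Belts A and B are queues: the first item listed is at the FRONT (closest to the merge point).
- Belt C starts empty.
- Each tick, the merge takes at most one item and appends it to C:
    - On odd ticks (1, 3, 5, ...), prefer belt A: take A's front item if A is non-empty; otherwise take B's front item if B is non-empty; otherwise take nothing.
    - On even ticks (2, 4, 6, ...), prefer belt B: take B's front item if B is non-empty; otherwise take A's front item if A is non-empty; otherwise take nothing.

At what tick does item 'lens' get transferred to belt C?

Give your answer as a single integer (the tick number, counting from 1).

Answer: 1

Derivation:
Tick 1: prefer A, take lens from A; A=[spool] B=[mesh,valve,lathe,axle,knob,iron] C=[lens]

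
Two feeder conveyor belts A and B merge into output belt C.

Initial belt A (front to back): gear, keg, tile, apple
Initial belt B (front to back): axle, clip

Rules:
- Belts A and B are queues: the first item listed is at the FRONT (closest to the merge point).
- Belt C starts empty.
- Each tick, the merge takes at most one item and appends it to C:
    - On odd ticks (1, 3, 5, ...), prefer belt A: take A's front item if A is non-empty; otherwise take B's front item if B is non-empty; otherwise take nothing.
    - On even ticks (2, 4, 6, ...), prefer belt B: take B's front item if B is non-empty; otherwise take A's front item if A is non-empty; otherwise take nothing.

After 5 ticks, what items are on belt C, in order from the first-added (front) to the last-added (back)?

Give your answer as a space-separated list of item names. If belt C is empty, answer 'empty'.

Tick 1: prefer A, take gear from A; A=[keg,tile,apple] B=[axle,clip] C=[gear]
Tick 2: prefer B, take axle from B; A=[keg,tile,apple] B=[clip] C=[gear,axle]
Tick 3: prefer A, take keg from A; A=[tile,apple] B=[clip] C=[gear,axle,keg]
Tick 4: prefer B, take clip from B; A=[tile,apple] B=[-] C=[gear,axle,keg,clip]
Tick 5: prefer A, take tile from A; A=[apple] B=[-] C=[gear,axle,keg,clip,tile]

Answer: gear axle keg clip tile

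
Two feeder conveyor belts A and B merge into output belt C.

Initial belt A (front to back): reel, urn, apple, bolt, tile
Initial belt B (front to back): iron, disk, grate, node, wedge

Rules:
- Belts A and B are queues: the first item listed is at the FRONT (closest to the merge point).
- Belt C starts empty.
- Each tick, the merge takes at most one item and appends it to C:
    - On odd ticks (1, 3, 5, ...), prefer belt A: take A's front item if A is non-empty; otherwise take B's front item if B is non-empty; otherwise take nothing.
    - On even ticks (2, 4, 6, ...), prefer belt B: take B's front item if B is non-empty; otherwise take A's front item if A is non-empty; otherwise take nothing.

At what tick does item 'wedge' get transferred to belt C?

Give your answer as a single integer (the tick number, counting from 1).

Answer: 10

Derivation:
Tick 1: prefer A, take reel from A; A=[urn,apple,bolt,tile] B=[iron,disk,grate,node,wedge] C=[reel]
Tick 2: prefer B, take iron from B; A=[urn,apple,bolt,tile] B=[disk,grate,node,wedge] C=[reel,iron]
Tick 3: prefer A, take urn from A; A=[apple,bolt,tile] B=[disk,grate,node,wedge] C=[reel,iron,urn]
Tick 4: prefer B, take disk from B; A=[apple,bolt,tile] B=[grate,node,wedge] C=[reel,iron,urn,disk]
Tick 5: prefer A, take apple from A; A=[bolt,tile] B=[grate,node,wedge] C=[reel,iron,urn,disk,apple]
Tick 6: prefer B, take grate from B; A=[bolt,tile] B=[node,wedge] C=[reel,iron,urn,disk,apple,grate]
Tick 7: prefer A, take bolt from A; A=[tile] B=[node,wedge] C=[reel,iron,urn,disk,apple,grate,bolt]
Tick 8: prefer B, take node from B; A=[tile] B=[wedge] C=[reel,iron,urn,disk,apple,grate,bolt,node]
Tick 9: prefer A, take tile from A; A=[-] B=[wedge] C=[reel,iron,urn,disk,apple,grate,bolt,node,tile]
Tick 10: prefer B, take wedge from B; A=[-] B=[-] C=[reel,iron,urn,disk,apple,grate,bolt,node,tile,wedge]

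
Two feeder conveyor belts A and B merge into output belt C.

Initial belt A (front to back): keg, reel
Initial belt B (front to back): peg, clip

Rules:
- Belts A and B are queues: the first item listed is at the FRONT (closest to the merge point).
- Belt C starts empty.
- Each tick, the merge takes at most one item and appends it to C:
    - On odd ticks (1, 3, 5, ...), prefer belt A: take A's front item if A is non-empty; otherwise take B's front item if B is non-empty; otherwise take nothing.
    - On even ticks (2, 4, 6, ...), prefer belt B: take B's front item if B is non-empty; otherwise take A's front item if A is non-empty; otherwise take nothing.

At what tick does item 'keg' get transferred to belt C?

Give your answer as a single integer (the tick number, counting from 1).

Answer: 1

Derivation:
Tick 1: prefer A, take keg from A; A=[reel] B=[peg,clip] C=[keg]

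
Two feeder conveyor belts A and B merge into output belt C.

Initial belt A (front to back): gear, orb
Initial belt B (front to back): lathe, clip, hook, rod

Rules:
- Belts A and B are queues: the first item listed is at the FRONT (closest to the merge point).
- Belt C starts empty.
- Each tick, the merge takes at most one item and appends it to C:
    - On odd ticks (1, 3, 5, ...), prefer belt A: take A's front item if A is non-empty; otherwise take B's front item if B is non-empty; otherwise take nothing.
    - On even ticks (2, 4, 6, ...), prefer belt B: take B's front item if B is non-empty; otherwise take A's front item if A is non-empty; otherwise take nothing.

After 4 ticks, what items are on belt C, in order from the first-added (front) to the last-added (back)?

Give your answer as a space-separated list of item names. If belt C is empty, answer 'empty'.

Tick 1: prefer A, take gear from A; A=[orb] B=[lathe,clip,hook,rod] C=[gear]
Tick 2: prefer B, take lathe from B; A=[orb] B=[clip,hook,rod] C=[gear,lathe]
Tick 3: prefer A, take orb from A; A=[-] B=[clip,hook,rod] C=[gear,lathe,orb]
Tick 4: prefer B, take clip from B; A=[-] B=[hook,rod] C=[gear,lathe,orb,clip]

Answer: gear lathe orb clip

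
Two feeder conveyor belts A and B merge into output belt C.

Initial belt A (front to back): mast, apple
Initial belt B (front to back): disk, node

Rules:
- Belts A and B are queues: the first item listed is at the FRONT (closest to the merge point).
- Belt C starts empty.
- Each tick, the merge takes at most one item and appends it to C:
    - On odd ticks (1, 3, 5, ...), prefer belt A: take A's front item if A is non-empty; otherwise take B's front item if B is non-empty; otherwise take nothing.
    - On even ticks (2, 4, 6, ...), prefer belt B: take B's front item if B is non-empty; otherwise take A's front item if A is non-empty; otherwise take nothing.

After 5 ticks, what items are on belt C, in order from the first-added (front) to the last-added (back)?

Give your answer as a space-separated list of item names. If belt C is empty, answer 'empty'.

Tick 1: prefer A, take mast from A; A=[apple] B=[disk,node] C=[mast]
Tick 2: prefer B, take disk from B; A=[apple] B=[node] C=[mast,disk]
Tick 3: prefer A, take apple from A; A=[-] B=[node] C=[mast,disk,apple]
Tick 4: prefer B, take node from B; A=[-] B=[-] C=[mast,disk,apple,node]
Tick 5: prefer A, both empty, nothing taken; A=[-] B=[-] C=[mast,disk,apple,node]

Answer: mast disk apple node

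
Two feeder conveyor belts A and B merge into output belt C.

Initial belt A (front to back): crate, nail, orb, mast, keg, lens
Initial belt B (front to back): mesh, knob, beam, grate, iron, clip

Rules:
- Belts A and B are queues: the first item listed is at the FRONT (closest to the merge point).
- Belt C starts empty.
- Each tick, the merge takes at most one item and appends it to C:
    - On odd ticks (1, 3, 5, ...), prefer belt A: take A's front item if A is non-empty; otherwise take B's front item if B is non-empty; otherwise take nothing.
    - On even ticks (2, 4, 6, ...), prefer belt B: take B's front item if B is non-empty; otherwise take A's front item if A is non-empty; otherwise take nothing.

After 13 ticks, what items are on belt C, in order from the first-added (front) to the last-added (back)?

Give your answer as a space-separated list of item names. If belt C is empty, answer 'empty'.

Tick 1: prefer A, take crate from A; A=[nail,orb,mast,keg,lens] B=[mesh,knob,beam,grate,iron,clip] C=[crate]
Tick 2: prefer B, take mesh from B; A=[nail,orb,mast,keg,lens] B=[knob,beam,grate,iron,clip] C=[crate,mesh]
Tick 3: prefer A, take nail from A; A=[orb,mast,keg,lens] B=[knob,beam,grate,iron,clip] C=[crate,mesh,nail]
Tick 4: prefer B, take knob from B; A=[orb,mast,keg,lens] B=[beam,grate,iron,clip] C=[crate,mesh,nail,knob]
Tick 5: prefer A, take orb from A; A=[mast,keg,lens] B=[beam,grate,iron,clip] C=[crate,mesh,nail,knob,orb]
Tick 6: prefer B, take beam from B; A=[mast,keg,lens] B=[grate,iron,clip] C=[crate,mesh,nail,knob,orb,beam]
Tick 7: prefer A, take mast from A; A=[keg,lens] B=[grate,iron,clip] C=[crate,mesh,nail,knob,orb,beam,mast]
Tick 8: prefer B, take grate from B; A=[keg,lens] B=[iron,clip] C=[crate,mesh,nail,knob,orb,beam,mast,grate]
Tick 9: prefer A, take keg from A; A=[lens] B=[iron,clip] C=[crate,mesh,nail,knob,orb,beam,mast,grate,keg]
Tick 10: prefer B, take iron from B; A=[lens] B=[clip] C=[crate,mesh,nail,knob,orb,beam,mast,grate,keg,iron]
Tick 11: prefer A, take lens from A; A=[-] B=[clip] C=[crate,mesh,nail,knob,orb,beam,mast,grate,keg,iron,lens]
Tick 12: prefer B, take clip from B; A=[-] B=[-] C=[crate,mesh,nail,knob,orb,beam,mast,grate,keg,iron,lens,clip]
Tick 13: prefer A, both empty, nothing taken; A=[-] B=[-] C=[crate,mesh,nail,knob,orb,beam,mast,grate,keg,iron,lens,clip]

Answer: crate mesh nail knob orb beam mast grate keg iron lens clip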